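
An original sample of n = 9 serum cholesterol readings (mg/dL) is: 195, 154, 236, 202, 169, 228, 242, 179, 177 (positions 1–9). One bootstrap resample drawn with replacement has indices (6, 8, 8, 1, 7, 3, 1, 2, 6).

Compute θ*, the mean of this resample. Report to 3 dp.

Resample values: 228, 179, 179, 195, 242, 236, 195, 154, 228.
Mean = (228 + 179 + 179 + 195 + 242 + 236 + 195 + 154 + 228) / 9 = 1836.0 / 9 = 204.000

θ* = 204.000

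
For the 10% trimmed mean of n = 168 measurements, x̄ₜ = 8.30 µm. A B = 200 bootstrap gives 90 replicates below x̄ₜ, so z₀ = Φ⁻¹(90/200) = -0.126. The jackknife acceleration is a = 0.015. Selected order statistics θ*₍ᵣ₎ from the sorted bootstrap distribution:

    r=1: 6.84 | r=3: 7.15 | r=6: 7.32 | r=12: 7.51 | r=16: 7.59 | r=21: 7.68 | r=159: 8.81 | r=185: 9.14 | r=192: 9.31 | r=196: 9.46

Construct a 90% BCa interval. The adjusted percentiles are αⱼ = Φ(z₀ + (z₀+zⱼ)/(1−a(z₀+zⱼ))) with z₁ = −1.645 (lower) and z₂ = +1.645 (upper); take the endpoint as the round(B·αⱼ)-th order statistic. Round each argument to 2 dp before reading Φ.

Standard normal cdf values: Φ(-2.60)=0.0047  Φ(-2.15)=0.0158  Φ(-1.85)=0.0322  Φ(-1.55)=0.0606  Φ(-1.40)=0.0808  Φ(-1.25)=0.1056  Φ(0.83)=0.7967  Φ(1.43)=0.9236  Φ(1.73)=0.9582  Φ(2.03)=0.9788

Lower: z₀ + z₁ = -0.126 + (-1.645) = -1.771; 1 − a(z₀+z₁) = 1 − (0.015)(-1.771) = 1.0266; argument = -0.126 + (-1.771)/1.0266 = -1.8512 → -1.85.
α₁ = Φ(-1.85) = 0.0322; rank = round(200 × 0.0322) = 6; θ*₍6₎ = 7.32.
Upper: z₀ + z₂ = 1.519; 1 − a(z₀+z₂) = 0.9772; argument = 1.4284 → 1.43; α₂ = 0.9236; rank = 185; θ*₍185₎ = 9.14.

(7.32, 9.14)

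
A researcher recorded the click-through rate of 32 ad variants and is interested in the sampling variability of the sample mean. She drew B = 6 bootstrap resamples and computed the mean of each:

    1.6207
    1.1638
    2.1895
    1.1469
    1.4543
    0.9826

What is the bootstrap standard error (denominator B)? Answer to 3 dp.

SE* = 0.401

Bootstrap SE is the standard deviation of the 6 replicate means.
Mean of replicates: (1.6207 + 1.1638 + 2.1895 + 1.1469 + 1.4543 + 0.9826) / 6 = 8.55780 / 6 = 1.42630
Sum of squared deviations: (+0.19440)² + (−0.26250)² + (+0.76320)² + (−0.27940)² + (+0.02800)² + (−0.44370)² = 0.96489
Variance = 0.96489 / 6 = 0.16081
SE* = √0.16081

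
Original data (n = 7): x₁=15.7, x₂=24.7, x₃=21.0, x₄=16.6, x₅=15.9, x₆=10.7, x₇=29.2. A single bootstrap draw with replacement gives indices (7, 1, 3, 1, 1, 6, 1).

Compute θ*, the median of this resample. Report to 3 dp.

θ* = 15.700

Resample values: 29.2, 15.7, 21.0, 15.7, 15.7, 10.7, 15.7.
Sorted: 10.7, 15.7, 15.7, 15.7, 15.7, 21.0, 29.2
Median = middle value = 15.700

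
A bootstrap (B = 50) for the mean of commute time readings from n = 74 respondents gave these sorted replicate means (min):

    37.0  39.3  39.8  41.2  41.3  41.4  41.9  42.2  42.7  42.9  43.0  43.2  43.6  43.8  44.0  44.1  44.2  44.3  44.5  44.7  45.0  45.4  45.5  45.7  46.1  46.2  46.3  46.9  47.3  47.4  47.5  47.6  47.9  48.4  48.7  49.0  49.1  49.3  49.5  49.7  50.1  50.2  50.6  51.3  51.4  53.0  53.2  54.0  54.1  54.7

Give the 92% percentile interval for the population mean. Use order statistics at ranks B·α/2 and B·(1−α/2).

α = 0.08; lower rank = 50 × 0.040 = 2; upper rank = 50 × 0.960 = 48.
The 2nd smallest replicate is 39.3; the 48th is 54.0.

(39.3, 54.0)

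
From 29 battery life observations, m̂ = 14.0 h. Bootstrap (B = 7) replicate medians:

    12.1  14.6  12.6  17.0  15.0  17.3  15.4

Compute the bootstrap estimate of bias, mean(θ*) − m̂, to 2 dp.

bias = +0.86

mean(θ*) = (12.1 + 14.6 + 12.6 + 17.0 + 15.0 + 17.3 + 15.4) / 7 = 14.857
bias = 14.857 − 14.0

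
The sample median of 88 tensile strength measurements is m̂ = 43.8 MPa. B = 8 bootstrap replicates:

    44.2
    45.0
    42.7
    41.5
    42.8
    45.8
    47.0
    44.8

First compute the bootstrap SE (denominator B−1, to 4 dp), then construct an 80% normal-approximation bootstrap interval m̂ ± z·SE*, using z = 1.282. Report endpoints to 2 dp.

Mean of replicates = 44.2250; sum of squared deviations = 22.8950; SE* = √(22.8950/7) = 1.8085
Margin = 1.282 × 1.8085 = 2.318
Interval: 43.8 ± 2.318

(41.48, 46.12)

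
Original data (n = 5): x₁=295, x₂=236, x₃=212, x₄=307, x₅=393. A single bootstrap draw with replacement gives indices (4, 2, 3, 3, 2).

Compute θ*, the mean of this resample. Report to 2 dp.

θ* = 240.60

Resample values: 307, 236, 212, 212, 236.
Mean = (307 + 236 + 212 + 212 + 236) / 5 = 1203.0 / 5 = 240.60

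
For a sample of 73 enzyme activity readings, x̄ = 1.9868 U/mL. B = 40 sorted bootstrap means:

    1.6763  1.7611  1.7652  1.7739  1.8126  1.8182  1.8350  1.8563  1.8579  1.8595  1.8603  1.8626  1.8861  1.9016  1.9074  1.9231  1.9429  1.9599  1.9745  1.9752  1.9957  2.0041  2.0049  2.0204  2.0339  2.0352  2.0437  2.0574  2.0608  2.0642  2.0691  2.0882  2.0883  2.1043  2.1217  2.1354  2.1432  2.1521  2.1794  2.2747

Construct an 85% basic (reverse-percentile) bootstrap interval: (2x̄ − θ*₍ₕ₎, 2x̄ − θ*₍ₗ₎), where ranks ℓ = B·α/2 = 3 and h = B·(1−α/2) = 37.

(1.8304, 2.2084)

Percentile endpoints at ranks 3 and 37: θ*₍3₎ = 1.7652, θ*₍37₎ = 2.1432.
Basic interval reflects these around x̄:
  lower = 2 × 1.9868 − 2.1432 = 1.8304
  upper = 2 × 1.9868 − 1.7652 = 2.2084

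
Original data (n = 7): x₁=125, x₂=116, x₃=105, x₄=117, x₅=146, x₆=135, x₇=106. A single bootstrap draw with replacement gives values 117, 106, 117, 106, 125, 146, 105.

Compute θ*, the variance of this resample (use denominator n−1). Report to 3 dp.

Mean = 117.4286; sum of squared deviations = 1289.7143
s² = 1289.7143 / 6 = 214.9524

θ* = 214.952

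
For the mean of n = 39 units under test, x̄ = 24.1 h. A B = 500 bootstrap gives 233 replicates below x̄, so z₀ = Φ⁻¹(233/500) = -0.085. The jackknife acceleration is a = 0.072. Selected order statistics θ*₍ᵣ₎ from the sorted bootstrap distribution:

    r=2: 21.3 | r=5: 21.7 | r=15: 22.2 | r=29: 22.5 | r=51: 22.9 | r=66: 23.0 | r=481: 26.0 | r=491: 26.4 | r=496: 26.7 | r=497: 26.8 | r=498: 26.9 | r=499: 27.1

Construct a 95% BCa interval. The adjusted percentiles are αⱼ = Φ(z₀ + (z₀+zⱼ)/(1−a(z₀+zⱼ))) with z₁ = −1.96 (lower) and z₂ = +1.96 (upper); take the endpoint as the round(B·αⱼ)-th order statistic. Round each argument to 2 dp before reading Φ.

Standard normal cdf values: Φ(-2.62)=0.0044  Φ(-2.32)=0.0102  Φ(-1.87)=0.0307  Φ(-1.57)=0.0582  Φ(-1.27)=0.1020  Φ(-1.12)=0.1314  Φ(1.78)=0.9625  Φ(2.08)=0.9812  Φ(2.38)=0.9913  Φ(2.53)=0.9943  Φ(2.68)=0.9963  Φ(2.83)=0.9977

Lower: z₀ + z₁ = -0.085 + (-1.960) = -2.045; 1 − a(z₀+z₁) = 1 − (0.072)(-2.045) = 1.1472; argument = -0.085 + (-2.045)/1.1472 = -1.8675 → -1.87.
α₁ = Φ(-1.87) = 0.0307; rank = round(500 × 0.0307) = 15; θ*₍15₎ = 22.2.
Upper: z₀ + z₂ = 1.875; 1 − a(z₀+z₂) = 0.8650; argument = 2.0826 → 2.08; α₂ = 0.9812; rank = 491; θ*₍491₎ = 26.4.

(22.2, 26.4)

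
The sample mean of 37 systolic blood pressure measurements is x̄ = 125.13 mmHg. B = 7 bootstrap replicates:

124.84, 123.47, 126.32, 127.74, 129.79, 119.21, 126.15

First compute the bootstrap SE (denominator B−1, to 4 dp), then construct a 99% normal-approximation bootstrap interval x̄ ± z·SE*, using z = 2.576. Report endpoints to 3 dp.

(116.426, 133.834)

Mean of replicates = 125.3600; sum of squared deviations = 68.5000; SE* = √(68.5000/6) = 3.3789
Margin = 2.576 × 3.3789 = 8.7040
Interval: 125.13 ± 8.7040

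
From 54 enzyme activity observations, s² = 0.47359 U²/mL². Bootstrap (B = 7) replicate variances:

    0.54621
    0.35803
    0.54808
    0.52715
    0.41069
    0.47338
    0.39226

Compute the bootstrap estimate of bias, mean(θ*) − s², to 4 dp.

bias = −0.0085

mean(θ*) = (0.54621 + 0.35803 + 0.54808 + 0.52715 + 0.41069 + 0.47338 + 0.39226) / 7 = 0.46511
bias = 0.46511 − 0.47359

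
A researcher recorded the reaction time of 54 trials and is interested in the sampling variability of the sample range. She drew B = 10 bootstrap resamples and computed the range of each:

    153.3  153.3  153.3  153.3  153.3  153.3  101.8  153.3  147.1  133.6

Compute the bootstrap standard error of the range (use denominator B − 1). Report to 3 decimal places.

Bootstrap SE is the standard deviation of the 10 replicate ranges.
Mean of replicates: (153.3 + 153.3 + 153.3 + 153.3 + 153.3 + 153.3 + 101.8 + 153.3 + 147.1 + 133.6) / 10 = 1455.6000 / 10 = 145.5600
Sum of squared deviations: (+7.7400)² + (+7.7400)² + (+7.7400)² + (+7.7400)² + (+7.7400)² + (+7.7400)² + (−43.7600)² + (+7.7400)² + (+1.5400)² + (−11.9600)² = 2479.7040
Variance = 2479.7040 / 9 = 275.5227
SE* = √275.5227

SE* = 16.599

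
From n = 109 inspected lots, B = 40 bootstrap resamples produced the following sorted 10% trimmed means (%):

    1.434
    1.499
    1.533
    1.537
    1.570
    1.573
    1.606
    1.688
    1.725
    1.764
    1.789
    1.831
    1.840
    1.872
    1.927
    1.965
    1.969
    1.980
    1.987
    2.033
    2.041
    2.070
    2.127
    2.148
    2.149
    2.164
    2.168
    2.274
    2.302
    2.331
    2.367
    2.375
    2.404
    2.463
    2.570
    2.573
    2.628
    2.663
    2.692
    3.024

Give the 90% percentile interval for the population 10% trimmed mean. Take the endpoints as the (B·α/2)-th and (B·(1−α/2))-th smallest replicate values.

(1.499, 2.663)

α = 0.10; lower rank = 40 × 0.050 = 2; upper rank = 40 × 0.950 = 38.
The 2nd smallest replicate is 1.499; the 38th is 2.663.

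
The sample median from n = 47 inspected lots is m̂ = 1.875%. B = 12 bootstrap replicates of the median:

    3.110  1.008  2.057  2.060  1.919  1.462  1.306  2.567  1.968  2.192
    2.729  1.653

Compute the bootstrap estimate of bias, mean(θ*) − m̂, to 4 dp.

bias = +0.1276

mean(θ*) = (3.110 + 1.008 + 2.057 + 2.060 + 1.919 + 1.462 + 1.306 + 2.567 + 1.968 + 2.192 + 2.729 + 1.653) / 12 = 2.00258
bias = 2.00258 − 1.875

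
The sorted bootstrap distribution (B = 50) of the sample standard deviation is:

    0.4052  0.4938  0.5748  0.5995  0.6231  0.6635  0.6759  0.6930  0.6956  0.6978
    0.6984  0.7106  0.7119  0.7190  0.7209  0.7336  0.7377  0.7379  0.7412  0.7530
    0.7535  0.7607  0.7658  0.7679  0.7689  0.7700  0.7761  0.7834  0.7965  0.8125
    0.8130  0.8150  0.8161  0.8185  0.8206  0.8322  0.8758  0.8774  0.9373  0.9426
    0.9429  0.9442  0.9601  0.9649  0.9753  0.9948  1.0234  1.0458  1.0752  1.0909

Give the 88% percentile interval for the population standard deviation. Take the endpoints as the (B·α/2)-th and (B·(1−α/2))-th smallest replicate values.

(0.5748, 1.0234)

α = 0.12; lower rank = 50 × 0.060 = 3; upper rank = 50 × 0.940 = 47.
The 3rd smallest replicate is 0.5748; the 47th is 1.0234.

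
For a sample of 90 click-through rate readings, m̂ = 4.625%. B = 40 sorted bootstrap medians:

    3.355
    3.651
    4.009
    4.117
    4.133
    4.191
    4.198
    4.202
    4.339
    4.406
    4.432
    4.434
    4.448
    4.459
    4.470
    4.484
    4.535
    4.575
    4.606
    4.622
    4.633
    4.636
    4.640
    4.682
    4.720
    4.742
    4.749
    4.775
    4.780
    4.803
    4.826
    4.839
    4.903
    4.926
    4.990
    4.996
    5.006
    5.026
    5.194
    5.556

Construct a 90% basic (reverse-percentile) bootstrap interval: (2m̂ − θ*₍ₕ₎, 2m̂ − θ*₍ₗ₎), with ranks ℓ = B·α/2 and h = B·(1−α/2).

(4.224, 5.599)

Percentile endpoints at ranks 2 and 38: θ*₍2₎ = 3.651, θ*₍38₎ = 5.026.
Basic interval reflects these around m̂:
  lower = 2 × 4.625 − 5.026 = 4.224
  upper = 2 × 4.625 − 3.651 = 5.599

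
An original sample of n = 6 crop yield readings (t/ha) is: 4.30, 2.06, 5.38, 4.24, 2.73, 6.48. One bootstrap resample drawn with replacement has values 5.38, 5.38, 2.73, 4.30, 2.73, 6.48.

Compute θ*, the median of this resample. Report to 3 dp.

θ* = 4.840

Sorted: 2.73, 2.73, 4.30, 5.38, 5.38, 6.48
Median = average of the two middle values = 4.840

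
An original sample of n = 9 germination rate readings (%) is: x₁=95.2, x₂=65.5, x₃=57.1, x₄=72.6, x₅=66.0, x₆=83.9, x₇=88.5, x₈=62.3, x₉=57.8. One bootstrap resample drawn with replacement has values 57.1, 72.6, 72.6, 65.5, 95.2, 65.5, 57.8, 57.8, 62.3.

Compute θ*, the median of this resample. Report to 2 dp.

θ* = 65.50

Sorted: 57.1, 57.8, 57.8, 62.3, 65.5, 65.5, 72.6, 72.6, 95.2
Median = middle value = 65.50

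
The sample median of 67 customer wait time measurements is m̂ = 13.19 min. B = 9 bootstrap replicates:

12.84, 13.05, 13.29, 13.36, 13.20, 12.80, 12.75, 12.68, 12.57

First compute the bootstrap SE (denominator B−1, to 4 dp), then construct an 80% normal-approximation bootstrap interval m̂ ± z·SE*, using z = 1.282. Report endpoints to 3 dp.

(12.825, 13.555)

Mean of replicates = 12.9489; sum of squared deviations = 0.6481; SE* = √(0.6481/8) = 0.2846
Margin = 1.282 × 0.2846 = 0.3649
Interval: 13.19 ± 0.3649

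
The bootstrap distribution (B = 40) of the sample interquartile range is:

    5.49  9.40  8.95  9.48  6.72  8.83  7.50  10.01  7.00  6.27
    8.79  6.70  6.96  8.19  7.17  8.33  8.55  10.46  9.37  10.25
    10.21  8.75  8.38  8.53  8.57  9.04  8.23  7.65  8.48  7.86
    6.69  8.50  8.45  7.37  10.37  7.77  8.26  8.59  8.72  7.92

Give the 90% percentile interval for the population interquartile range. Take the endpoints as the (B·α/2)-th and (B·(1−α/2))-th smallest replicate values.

Sorted replicates: 5.49, 6.27, 6.69, 6.70, 6.72, 6.96, 7.00, 7.17, 7.37, 7.50, 7.65, 7.77, 7.86, 7.92, 8.19, 8.23, 8.26, 8.33, 8.38, 8.45, 8.48, 8.50, 8.53, 8.55, 8.57, 8.59, 8.72, 8.75, 8.79, 8.83, 8.95, 9.04, 9.37, 9.40, 9.48, 10.01, 10.21, 10.25, 10.37, 10.46
α = 0.10; lower rank = 40 × 0.050 = 2; upper rank = 40 × 0.950 = 38.
The 2nd smallest replicate is 6.27; the 38th is 10.25.

(6.27, 10.25)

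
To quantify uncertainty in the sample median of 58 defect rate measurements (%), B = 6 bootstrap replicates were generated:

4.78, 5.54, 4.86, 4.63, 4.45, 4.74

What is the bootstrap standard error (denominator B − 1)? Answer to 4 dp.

SE* = 0.3741

Bootstrap SE is the standard deviation of the 6 replicate medians.
Mean of replicates: (4.78 + 5.54 + 4.86 + 4.63 + 4.45 + 4.74) / 6 = 29.000000 / 6 = 4.833333
Sum of squared deviations: (−0.053333)² + (+0.706667)² + (+0.026667)² + (−0.203333)² + (−0.383333)² + (−0.093333)² = 0.699933
Variance = 0.699933 / 5 = 0.139987
SE* = √0.139987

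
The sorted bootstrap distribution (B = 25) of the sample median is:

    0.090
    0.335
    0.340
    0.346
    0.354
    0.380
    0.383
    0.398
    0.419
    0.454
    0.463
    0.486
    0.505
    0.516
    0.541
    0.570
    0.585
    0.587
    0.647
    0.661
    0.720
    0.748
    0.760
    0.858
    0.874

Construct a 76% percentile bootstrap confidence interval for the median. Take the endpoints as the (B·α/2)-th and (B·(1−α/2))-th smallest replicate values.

α = 0.24; lower rank = 25 × 0.120 = 3; upper rank = 25 × 0.880 = 22.
The 3rd smallest replicate is 0.340; the 22nd is 0.748.

(0.340, 0.748)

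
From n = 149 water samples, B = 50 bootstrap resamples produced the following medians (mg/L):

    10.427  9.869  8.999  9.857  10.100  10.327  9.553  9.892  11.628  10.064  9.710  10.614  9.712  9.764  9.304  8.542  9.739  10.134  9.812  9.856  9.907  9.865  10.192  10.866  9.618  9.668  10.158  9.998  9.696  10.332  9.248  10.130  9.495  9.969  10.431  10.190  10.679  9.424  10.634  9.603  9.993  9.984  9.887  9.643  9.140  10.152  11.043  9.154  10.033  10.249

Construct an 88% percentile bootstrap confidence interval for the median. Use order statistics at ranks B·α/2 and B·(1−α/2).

(9.140, 10.679)

Sorted replicates: 8.542, 8.999, 9.140, 9.154, 9.248, 9.304, 9.424, 9.495, 9.553, 9.603, 9.618, 9.643, 9.668, 9.696, 9.710, 9.712, 9.739, 9.764, 9.812, 9.856, 9.857, 9.865, 9.869, 9.887, 9.892, 9.907, 9.969, 9.984, 9.993, 9.998, 10.033, 10.064, 10.100, 10.130, 10.134, 10.152, 10.158, 10.190, 10.192, 10.249, 10.327, 10.332, 10.427, 10.431, 10.614, 10.634, 10.679, 10.866, 11.043, 11.628
α = 0.12; lower rank = 50 × 0.060 = 3; upper rank = 50 × 0.940 = 47.
The 3rd smallest replicate is 9.140; the 47th is 10.679.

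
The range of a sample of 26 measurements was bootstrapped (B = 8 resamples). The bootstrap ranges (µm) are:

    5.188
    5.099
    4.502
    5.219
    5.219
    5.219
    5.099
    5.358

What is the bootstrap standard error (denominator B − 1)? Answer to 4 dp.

Bootstrap SE is the standard deviation of the 8 replicate ranges.
Mean of replicates: (5.188 + 5.099 + 4.502 + 5.219 + 5.219 + 5.219 + 5.099 + 5.358) / 8 = 40.90300 / 8 = 5.11287
Sum of squared deviations: (+0.07512)² + (−0.01387)² + (−0.61088)² + (+0.10613)² + (+0.10613)² + (+0.10613)² + (−0.01387)² + (+0.24512)² = 0.47307
Variance = 0.47307 / 7 = 0.06758
SE* = √0.06758

SE* = 0.2600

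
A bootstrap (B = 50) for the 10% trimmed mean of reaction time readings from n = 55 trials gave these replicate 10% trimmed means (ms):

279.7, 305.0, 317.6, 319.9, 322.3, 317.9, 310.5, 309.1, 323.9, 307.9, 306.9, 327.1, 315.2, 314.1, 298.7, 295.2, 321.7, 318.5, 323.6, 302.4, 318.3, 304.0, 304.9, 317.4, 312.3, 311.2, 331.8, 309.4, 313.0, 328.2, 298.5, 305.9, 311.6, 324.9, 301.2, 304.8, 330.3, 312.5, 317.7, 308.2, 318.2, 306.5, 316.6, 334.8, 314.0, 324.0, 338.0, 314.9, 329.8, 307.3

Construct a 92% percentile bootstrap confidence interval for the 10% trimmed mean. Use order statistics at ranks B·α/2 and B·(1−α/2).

Sorted replicates: 279.7, 295.2, 298.5, 298.7, 301.2, 302.4, 304.0, 304.8, 304.9, 305.0, 305.9, 306.5, 306.9, 307.3, 307.9, 308.2, 309.1, 309.4, 310.5, 311.2, 311.6, 312.3, 312.5, 313.0, 314.0, 314.1, 314.9, 315.2, 316.6, 317.4, 317.6, 317.7, 317.9, 318.2, 318.3, 318.5, 319.9, 321.7, 322.3, 323.6, 323.9, 324.0, 324.9, 327.1, 328.2, 329.8, 330.3, 331.8, 334.8, 338.0
α = 0.08; lower rank = 50 × 0.040 = 2; upper rank = 50 × 0.960 = 48.
The 2nd smallest replicate is 295.2; the 48th is 331.8.

(295.2, 331.8)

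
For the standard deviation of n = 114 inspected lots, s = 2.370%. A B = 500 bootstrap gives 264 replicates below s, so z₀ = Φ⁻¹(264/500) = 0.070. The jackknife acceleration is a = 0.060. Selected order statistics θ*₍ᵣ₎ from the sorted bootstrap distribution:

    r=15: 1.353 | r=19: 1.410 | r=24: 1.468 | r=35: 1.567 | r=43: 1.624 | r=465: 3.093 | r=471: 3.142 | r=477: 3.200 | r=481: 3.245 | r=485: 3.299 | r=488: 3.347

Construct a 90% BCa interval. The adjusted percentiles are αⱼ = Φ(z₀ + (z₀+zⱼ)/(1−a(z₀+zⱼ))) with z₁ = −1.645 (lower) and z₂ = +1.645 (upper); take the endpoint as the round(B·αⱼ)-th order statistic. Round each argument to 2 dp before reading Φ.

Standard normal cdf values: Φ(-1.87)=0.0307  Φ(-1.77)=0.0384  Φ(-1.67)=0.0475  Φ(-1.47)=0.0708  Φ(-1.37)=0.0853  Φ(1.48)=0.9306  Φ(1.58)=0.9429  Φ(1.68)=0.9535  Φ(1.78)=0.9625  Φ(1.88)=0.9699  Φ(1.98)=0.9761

(1.624, 3.347)

Lower: z₀ + z₁ = 0.070 + (-1.645) = -1.575; 1 − a(z₀+z₁) = 1 − (0.060)(-1.575) = 1.0945; argument = 0.070 + (-1.575)/1.0945 = -1.3690 → -1.37.
α₁ = Φ(-1.37) = 0.0853; rank = round(500 × 0.0853) = 43; θ*₍43₎ = 1.624.
Upper: z₀ + z₂ = 1.715; 1 − a(z₀+z₂) = 0.8971; argument = 1.9817 → 1.98; α₂ = 0.9761; rank = 488; θ*₍488₎ = 3.347.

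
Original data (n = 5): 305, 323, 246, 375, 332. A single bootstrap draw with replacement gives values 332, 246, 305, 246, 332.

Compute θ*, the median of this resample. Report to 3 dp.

θ* = 305.000

Sorted: 246, 246, 305, 332, 332
Median = middle value = 305.000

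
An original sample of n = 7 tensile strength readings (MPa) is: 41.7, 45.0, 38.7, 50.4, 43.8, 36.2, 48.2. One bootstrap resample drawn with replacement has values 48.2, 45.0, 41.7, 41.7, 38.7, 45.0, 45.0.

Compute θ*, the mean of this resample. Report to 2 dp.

θ* = 43.61

Mean = (48.2 + 45.0 + 41.7 + 41.7 + 38.7 + 45.0 + 45.0) / 7 = 305.30 / 7 = 43.61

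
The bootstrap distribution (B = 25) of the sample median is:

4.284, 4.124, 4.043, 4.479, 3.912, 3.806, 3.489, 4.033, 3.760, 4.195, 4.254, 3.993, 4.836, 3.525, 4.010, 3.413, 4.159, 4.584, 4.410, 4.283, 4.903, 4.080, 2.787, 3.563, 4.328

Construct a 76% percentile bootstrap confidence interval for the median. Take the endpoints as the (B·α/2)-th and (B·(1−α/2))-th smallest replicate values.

(3.489, 4.479)

Sorted replicates: 2.787, 3.413, 3.489, 3.525, 3.563, 3.760, 3.806, 3.912, 3.993, 4.010, 4.033, 4.043, 4.080, 4.124, 4.159, 4.195, 4.254, 4.283, 4.284, 4.328, 4.410, 4.479, 4.584, 4.836, 4.903
α = 0.24; lower rank = 25 × 0.120 = 3; upper rank = 25 × 0.880 = 22.
The 3rd smallest replicate is 3.489; the 22nd is 4.479.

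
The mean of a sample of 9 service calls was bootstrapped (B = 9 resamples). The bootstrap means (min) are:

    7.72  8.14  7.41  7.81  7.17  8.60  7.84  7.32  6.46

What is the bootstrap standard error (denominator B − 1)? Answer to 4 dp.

Bootstrap SE is the standard deviation of the 9 replicate means.
Mean of replicates: (7.72 + 8.14 + 7.41 + 7.81 + 7.17 + 8.60 + 7.84 + 7.32 + 6.46) / 9 = 68.47000 / 9 = 7.60778
Sum of squared deviations: (+0.11222)² + (+0.53222)² + (−0.19778)² + (+0.20222)² + (−0.43778)² + (+0.99222)² + (+0.23222)² + (−0.28778)² + (−1.14778)² = 3.00616
Variance = 3.00616 / 8 = 0.37577
SE* = √0.37577

SE* = 0.6130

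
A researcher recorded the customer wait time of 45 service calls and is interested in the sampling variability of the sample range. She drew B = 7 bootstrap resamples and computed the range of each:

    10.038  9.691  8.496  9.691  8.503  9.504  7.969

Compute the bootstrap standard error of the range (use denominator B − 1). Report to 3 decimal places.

Bootstrap SE is the standard deviation of the 7 replicate ranges.
Mean of replicates: (10.038 + 9.691 + 8.496 + 9.691 + 8.503 + 9.504 + 7.969) / 7 = 63.8920 / 7 = 9.1274
Sum of squared deviations: (+0.9106)² + (+0.5636)² + (−0.6314)² + (+0.5636)² + (−0.6244)² + (+0.3766)² + (−1.1584)² = 3.7367
Variance = 3.7367 / 6 = 0.6228
SE* = √0.6228

SE* = 0.789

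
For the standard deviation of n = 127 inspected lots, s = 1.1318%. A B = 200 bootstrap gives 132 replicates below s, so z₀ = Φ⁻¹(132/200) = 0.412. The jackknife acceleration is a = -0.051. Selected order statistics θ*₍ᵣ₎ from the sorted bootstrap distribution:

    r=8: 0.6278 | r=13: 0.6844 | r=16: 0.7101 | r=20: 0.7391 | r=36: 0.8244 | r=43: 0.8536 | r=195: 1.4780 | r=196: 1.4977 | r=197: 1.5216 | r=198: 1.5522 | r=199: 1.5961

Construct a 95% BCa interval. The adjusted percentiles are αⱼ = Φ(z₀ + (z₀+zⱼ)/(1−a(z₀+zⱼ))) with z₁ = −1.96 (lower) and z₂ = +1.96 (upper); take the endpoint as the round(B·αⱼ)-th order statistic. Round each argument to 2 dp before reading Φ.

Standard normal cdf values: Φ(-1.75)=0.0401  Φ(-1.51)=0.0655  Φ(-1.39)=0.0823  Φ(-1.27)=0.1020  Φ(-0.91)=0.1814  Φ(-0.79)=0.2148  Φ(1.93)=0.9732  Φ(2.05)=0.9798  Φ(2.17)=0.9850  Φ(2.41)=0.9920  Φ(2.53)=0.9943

(0.7391, 1.5961)

Lower: z₀ + z₁ = 0.412 + (-1.960) = -1.548; 1 − a(z₀+z₁) = 1 − (-0.051)(-1.548) = 0.9211; argument = 0.412 + (-1.548)/0.9211 = -1.2687 → -1.27.
α₁ = Φ(-1.27) = 0.1020; rank = round(200 × 0.1020) = 20; θ*₍20₎ = 0.7391.
Upper: z₀ + z₂ = 2.372; 1 − a(z₀+z₂) = 1.1210; argument = 2.5280 → 2.53; α₂ = 0.9943; rank = 199; θ*₍199₎ = 1.5961.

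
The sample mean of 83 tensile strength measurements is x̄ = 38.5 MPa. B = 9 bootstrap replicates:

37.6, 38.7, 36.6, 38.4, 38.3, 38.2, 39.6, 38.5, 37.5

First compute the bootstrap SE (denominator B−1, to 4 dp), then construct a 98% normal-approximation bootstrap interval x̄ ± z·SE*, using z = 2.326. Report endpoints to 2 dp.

(36.53, 40.47)

Mean of replicates = 38.1556; sum of squared deviations = 5.7422; SE* = √(5.7422/8) = 0.8472
Margin = 2.326 × 0.8472 = 1.971
Interval: 38.5 ± 1.971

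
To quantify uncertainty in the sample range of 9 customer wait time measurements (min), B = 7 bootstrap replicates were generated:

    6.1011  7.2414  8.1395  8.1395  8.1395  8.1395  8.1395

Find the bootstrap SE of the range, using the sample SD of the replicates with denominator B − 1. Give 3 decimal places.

SE* = 0.788

Bootstrap SE is the standard deviation of the 7 replicate ranges.
Mean of replicates: (6.1011 + 7.2414 + 8.1395 + 8.1395 + 8.1395 + 8.1395 + 8.1395) / 7 = 54.04000 / 7 = 7.72000
Sum of squared deviations: (−1.61890)² + (−0.47860)² + (+0.41950)² + (+0.41950)² + (+0.41950)² + (+0.41950)² + (+0.41950)² = 3.72980
Variance = 3.72980 / 6 = 0.62163
SE* = √0.62163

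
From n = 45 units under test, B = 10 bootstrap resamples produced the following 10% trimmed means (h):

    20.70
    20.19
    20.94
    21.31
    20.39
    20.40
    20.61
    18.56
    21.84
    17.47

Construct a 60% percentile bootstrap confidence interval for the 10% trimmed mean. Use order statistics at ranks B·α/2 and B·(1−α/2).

Sorted replicates: 17.47, 18.56, 20.19, 20.39, 20.40, 20.61, 20.70, 20.94, 21.31, 21.84
α = 0.40; lower rank = 10 × 0.200 = 2; upper rank = 10 × 0.800 = 8.
The 2nd smallest replicate is 18.56; the 8th is 20.94.

(18.56, 20.94)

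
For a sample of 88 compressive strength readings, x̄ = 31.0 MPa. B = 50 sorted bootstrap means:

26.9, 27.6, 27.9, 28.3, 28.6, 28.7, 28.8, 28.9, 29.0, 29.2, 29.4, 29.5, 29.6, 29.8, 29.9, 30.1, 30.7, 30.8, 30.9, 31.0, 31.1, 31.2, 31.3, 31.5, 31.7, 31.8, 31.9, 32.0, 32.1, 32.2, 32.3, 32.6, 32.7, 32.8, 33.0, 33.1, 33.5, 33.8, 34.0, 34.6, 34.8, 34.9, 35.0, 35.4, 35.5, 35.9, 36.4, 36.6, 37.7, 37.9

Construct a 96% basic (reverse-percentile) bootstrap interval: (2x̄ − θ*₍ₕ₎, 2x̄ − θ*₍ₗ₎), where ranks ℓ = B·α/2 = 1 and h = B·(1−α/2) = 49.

Percentile endpoints at ranks 1 and 49: θ*₍1₎ = 26.9, θ*₍49₎ = 37.7.
Basic interval reflects these around x̄:
  lower = 2 × 31.0 − 37.7 = 24.3
  upper = 2 × 31.0 − 26.9 = 35.1

(24.3, 35.1)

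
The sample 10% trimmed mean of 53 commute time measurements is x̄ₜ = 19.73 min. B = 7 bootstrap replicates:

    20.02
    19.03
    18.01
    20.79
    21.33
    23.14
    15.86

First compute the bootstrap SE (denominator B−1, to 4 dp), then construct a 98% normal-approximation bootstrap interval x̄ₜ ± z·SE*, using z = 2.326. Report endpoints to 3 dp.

(14.208, 25.252)

Mean of replicates = 19.7400; sum of squared deviations = 33.8204; SE* = √(33.8204/6) = 2.3742
Margin = 2.326 × 2.3742 = 5.5224
Interval: 19.73 ± 5.5224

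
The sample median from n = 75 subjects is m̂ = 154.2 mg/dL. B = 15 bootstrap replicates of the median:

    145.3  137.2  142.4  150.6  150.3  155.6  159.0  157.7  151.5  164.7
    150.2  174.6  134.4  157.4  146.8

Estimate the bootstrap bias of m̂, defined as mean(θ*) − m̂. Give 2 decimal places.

bias = −2.35

mean(θ*) = (145.3 + 137.2 + 142.4 + 150.6 + 150.3 + 155.6 + 159.0 + 157.7 + 151.5 + 164.7 + 150.2 + 174.6 + 134.4 + 157.4 + 146.8) / 15 = 151.847
bias = 151.847 − 154.2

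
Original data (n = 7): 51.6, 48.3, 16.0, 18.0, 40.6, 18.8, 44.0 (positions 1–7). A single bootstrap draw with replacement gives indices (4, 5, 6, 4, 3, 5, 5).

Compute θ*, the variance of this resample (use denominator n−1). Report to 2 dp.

θ* = 150.54

Resample values: 18.0, 40.6, 18.8, 18.0, 16.0, 40.6, 40.6.
Mean = 27.5143; sum of squared deviations = 903.2686
s² = 903.2686 / 6 = 150.5448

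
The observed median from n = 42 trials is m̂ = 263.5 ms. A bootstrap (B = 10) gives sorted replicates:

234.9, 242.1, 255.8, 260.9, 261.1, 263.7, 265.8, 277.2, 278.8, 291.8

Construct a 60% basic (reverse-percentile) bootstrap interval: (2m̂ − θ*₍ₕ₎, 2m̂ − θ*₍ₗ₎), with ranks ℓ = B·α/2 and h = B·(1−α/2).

(249.8, 284.9)

Percentile endpoints at ranks 2 and 8: θ*₍2₎ = 242.1, θ*₍8₎ = 277.2.
Basic interval reflects these around m̂:
  lower = 2 × 263.5 − 277.2 = 249.8
  upper = 2 × 263.5 − 242.1 = 284.9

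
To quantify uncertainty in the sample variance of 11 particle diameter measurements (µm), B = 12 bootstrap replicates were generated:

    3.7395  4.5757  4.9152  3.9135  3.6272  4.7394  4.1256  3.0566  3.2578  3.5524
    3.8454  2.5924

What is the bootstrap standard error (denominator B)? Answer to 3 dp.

SE* = 0.661

Bootstrap SE is the standard deviation of the 12 replicate variances.
Mean of replicates: (3.7395 + 4.5757 + 4.9152 + 3.9135 + 3.6272 + 4.7394 + 4.1256 + 3.0566 + 3.2578 + 3.5524 + 3.8454 + 2.5924) / 12 = 45.94070 / 12 = 3.82839
Sum of squared deviations: (−0.08889)² + (+0.74731)² + (+1.08681)² + (+0.08511)² + (−0.20119)² + (+0.91101)² + (+0.29721)² + (−0.77179)² + (−0.57059)² + (−0.27599)² + (+0.01701)² + (−1.23599)² = 5.23889
Variance = 5.23889 / 12 = 0.43657
SE* = √0.43657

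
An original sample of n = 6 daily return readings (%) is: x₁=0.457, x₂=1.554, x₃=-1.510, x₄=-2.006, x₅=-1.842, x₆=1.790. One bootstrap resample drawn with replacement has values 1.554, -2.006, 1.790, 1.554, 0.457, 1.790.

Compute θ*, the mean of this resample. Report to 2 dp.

Mean = (1.554 + (-2.006) + 1.790 + 1.554 + 0.457 + 1.790) / 6 = 5.1390 / 6 = 0.86

θ* = 0.86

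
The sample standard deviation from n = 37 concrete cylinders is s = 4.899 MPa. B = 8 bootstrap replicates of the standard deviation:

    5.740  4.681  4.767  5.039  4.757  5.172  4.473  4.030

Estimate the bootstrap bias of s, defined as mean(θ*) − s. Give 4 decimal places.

mean(θ*) = (5.740 + 4.681 + 4.767 + 5.039 + 4.757 + 5.172 + 4.473 + 4.030) / 8 = 4.83237
bias = 4.83237 − 4.899

bias = −0.0666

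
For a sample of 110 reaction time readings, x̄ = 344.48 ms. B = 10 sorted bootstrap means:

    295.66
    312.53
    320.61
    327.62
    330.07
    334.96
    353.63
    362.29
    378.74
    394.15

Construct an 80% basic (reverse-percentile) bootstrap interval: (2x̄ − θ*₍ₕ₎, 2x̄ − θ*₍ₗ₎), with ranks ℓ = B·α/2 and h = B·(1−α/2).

(310.22, 393.30)

Percentile endpoints at ranks 1 and 9: θ*₍1₎ = 295.66, θ*₍9₎ = 378.74.
Basic interval reflects these around x̄:
  lower = 2 × 344.48 − 378.74 = 310.22
  upper = 2 × 344.48 − 295.66 = 393.30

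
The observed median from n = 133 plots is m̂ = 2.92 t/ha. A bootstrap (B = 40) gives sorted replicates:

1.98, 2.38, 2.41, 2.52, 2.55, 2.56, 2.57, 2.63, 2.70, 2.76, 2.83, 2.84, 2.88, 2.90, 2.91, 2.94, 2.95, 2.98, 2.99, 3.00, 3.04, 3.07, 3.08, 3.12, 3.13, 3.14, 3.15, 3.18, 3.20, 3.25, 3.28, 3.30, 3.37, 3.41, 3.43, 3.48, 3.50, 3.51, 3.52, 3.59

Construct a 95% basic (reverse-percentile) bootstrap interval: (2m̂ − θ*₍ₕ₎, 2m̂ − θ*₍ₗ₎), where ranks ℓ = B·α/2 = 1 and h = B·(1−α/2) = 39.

Percentile endpoints at ranks 1 and 39: θ*₍1₎ = 1.98, θ*₍39₎ = 3.52.
Basic interval reflects these around m̂:
  lower = 2 × 2.92 − 3.52 = 2.32
  upper = 2 × 2.92 − 1.98 = 3.86

(2.32, 3.86)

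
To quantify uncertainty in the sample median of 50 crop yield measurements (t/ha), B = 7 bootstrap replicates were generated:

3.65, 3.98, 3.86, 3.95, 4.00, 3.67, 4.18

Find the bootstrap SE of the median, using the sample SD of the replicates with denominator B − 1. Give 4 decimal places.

SE* = 0.1890

Bootstrap SE is the standard deviation of the 7 replicate medians.
Mean of replicates: (3.65 + 3.98 + 3.86 + 3.95 + 4.00 + 3.67 + 4.18) / 7 = 27.29000 / 7 = 3.89857
Sum of squared deviations: (−0.24857)² + (+0.08143)² + (−0.03857)² + (+0.05143)² + (+0.10143)² + (−0.22857)² + (+0.28143)² = 0.21429
Variance = 0.21429 / 6 = 0.03571
SE* = √0.03571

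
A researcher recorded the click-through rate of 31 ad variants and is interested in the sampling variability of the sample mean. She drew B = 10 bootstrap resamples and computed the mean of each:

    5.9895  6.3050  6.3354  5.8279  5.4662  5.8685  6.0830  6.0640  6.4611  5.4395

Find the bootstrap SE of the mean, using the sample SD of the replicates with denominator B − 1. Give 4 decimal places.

Bootstrap SE is the standard deviation of the 10 replicate means.
Mean of replicates: (5.9895 + 6.3050 + 6.3354 + 5.8279 + 5.4662 + 5.8685 + 6.0830 + 6.0640 + 6.4611 + 5.4395) / 10 = 59.84010 / 10 = 5.98401
Sum of squared deviations: (+0.00549)² + (+0.32099)² + (+0.35139)² + (−0.15611)² + (−0.51781)² + (−0.11551)² + (+0.09899)² + (+0.07999)² + (+0.47709)² + (−0.54451)² = 1.07268
Variance = 1.07268 / 9 = 0.11919
SE* = √0.11919

SE* = 0.3452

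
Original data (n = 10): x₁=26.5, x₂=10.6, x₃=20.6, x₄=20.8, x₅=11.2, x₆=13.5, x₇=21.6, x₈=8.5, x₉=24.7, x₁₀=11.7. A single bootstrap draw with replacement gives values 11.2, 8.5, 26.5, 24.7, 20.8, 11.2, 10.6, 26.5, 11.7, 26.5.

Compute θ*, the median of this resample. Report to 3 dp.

θ* = 16.250

Sorted: 8.5, 10.6, 11.2, 11.2, 11.7, 20.8, 24.7, 26.5, 26.5, 26.5
Median = average of the two middle values = 16.250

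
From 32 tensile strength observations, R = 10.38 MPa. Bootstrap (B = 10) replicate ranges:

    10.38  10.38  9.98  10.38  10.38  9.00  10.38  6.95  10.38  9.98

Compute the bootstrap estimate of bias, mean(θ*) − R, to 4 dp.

bias = −0.5610

mean(θ*) = (10.38 + 10.38 + 9.98 + 10.38 + 10.38 + 9.00 + 10.38 + 6.95 + 10.38 + 9.98) / 10 = 9.81900
bias = 9.81900 − 10.38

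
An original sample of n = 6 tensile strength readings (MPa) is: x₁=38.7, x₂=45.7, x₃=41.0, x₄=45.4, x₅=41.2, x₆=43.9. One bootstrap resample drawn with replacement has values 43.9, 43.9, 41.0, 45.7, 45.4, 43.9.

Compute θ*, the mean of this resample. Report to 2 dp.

Mean = (43.9 + 43.9 + 41.0 + 45.7 + 45.4 + 43.9) / 6 = 263.80 / 6 = 43.97

θ* = 43.97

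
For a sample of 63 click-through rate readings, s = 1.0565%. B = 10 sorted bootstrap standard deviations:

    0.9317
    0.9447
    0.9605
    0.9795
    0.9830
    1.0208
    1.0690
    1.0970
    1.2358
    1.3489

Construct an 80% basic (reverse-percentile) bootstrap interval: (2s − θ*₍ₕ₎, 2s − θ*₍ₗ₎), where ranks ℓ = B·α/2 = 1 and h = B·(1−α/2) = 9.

Percentile endpoints at ranks 1 and 9: θ*₍1₎ = 0.9317, θ*₍9₎ = 1.2358.
Basic interval reflects these around s:
  lower = 2 × 1.0565 − 1.2358 = 0.8772
  upper = 2 × 1.0565 − 0.9317 = 1.1813

(0.8772, 1.1813)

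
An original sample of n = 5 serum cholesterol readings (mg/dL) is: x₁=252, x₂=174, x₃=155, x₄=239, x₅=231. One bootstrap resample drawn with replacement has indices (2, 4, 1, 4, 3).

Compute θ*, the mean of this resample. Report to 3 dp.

θ* = 211.800

Resample values: 174, 239, 252, 239, 155.
Mean = (174 + 239 + 252 + 239 + 155) / 5 = 1059.0 / 5 = 211.800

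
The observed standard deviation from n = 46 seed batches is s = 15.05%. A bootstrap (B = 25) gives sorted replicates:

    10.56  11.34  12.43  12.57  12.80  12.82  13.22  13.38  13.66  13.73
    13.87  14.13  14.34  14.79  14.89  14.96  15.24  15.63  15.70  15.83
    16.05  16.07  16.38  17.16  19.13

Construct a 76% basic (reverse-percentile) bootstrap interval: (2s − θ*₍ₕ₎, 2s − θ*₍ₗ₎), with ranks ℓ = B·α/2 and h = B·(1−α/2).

Percentile endpoints at ranks 3 and 22: θ*₍3₎ = 12.43, θ*₍22₎ = 16.07.
Basic interval reflects these around s:
  lower = 2 × 15.05 − 16.07 = 14.03
  upper = 2 × 15.05 − 12.43 = 17.67

(14.03, 17.67)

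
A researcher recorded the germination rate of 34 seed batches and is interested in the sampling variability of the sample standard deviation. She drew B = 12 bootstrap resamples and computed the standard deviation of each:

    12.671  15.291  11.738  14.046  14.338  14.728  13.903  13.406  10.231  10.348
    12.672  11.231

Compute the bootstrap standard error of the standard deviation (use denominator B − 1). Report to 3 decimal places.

Bootstrap SE is the standard deviation of the 12 replicate standard deviations.
Mean of replicates: (12.671 + 15.291 + 11.738 + 14.046 + 14.338 + 14.728 + 13.903 + 13.406 + 10.231 + 10.348 + 12.672 + 11.231) / 12 = 154.6030 / 12 = 12.8836
Sum of squared deviations: (−0.2126)² + (+2.4074)² + (−1.1456)² + (+1.1624)² + (+1.4544)² + (+1.8444)² + (+1.0194)² + (+0.5224)² + (−2.6526)² + (−2.5356)² + (−0.2116)² + (−1.6526)² = 31.5749
Variance = 31.5749 / 11 = 2.8704
SE* = √2.8704

SE* = 1.694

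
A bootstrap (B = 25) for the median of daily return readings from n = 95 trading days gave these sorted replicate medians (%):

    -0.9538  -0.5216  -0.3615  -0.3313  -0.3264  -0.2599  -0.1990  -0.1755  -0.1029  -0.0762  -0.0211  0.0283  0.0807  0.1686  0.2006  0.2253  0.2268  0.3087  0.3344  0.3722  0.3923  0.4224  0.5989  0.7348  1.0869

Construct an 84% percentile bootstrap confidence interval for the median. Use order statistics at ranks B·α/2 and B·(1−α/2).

α = 0.16; lower rank = 25 × 0.080 = 2; upper rank = 25 × 0.920 = 23.
The 2nd smallest replicate is -0.5216; the 23rd is 0.5989.

(-0.5216, 0.5989)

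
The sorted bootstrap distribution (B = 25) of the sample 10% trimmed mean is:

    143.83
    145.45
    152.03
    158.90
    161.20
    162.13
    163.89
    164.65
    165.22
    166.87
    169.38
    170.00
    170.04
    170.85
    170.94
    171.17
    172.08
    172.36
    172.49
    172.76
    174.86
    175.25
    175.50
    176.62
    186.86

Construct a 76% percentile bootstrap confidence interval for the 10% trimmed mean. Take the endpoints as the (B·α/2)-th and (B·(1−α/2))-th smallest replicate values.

(152.03, 175.25)

α = 0.24; lower rank = 25 × 0.120 = 3; upper rank = 25 × 0.880 = 22.
The 3rd smallest replicate is 152.03; the 22nd is 175.25.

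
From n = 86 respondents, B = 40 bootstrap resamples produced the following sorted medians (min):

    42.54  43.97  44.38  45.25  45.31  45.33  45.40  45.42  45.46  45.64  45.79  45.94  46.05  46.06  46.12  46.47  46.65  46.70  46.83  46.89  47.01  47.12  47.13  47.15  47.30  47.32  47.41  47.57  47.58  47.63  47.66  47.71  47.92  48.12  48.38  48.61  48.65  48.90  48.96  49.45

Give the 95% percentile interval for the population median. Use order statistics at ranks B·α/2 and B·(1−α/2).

(42.54, 48.96)

α = 0.05; lower rank = 40 × 0.025 = 1; upper rank = 40 × 0.975 = 39.
The 1st smallest replicate is 42.54; the 39th is 48.96.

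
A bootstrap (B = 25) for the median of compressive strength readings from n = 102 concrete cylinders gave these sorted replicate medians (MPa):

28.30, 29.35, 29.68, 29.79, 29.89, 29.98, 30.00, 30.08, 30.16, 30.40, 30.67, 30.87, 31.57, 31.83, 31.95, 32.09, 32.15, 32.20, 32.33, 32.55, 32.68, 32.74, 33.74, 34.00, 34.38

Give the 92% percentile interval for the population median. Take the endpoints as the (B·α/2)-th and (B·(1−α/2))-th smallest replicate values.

(28.30, 34.00)

α = 0.08; lower rank = 25 × 0.040 = 1; upper rank = 25 × 0.960 = 24.
The 1st smallest replicate is 28.30; the 24th is 34.00.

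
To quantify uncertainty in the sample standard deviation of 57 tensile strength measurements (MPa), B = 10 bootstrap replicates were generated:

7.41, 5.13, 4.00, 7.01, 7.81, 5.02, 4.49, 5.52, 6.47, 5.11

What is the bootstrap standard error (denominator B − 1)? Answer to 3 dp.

Bootstrap SE is the standard deviation of the 10 replicate standard deviations.
Mean of replicates: (7.41 + 5.13 + 4.00 + 7.01 + 7.81 + 5.02 + 4.49 + 5.52 + 6.47 + 5.11) / 10 = 57.9700 / 10 = 5.7970
Sum of squared deviations: (+1.6130)² + (−0.6670)² + (−1.7970)² + (+1.2130)² + (+2.0130)² + (−0.7770)² + (−1.3070)² + (−0.2770)² + (+0.6730)² + (−0.6870)² = 15.1130
Variance = 15.1130 / 9 = 1.6792
SE* = √1.6792

SE* = 1.296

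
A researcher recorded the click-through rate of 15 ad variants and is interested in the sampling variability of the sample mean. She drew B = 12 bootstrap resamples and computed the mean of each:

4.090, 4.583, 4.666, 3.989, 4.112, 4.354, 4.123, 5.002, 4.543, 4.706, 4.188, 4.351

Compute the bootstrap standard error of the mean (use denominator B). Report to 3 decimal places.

Bootstrap SE is the standard deviation of the 12 replicate means.
Mean of replicates: (4.090 + 4.583 + 4.666 + 3.989 + 4.112 + 4.354 + 4.123 + 5.002 + 4.543 + 4.706 + 4.188 + 4.351) / 12 = 52.7070 / 12 = 4.3922
Sum of squared deviations: (−0.3022)² + (+0.1908)² + (+0.2738)² + (−0.4032)² + (−0.2802)² + (−0.0382)² + (−0.2692)² + (+0.6098)² + (+0.1508)² + (+0.3138)² + (−0.2043)² + (−0.0412)² = 1.0542
Variance = 1.0542 / 12 = 0.0878
SE* = √0.0878

SE* = 0.296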